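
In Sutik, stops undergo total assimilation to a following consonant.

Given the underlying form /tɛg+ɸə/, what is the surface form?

/g/ is the segment targeted by the rule; it sits immediately before /ɸ/, so it assimilates completely and surfaces as [ɸ].

[tɛɸɸə]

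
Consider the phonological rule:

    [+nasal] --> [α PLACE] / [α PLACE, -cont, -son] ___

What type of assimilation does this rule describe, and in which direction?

The shared variable α links the value of the place features (abbreviated [PLACE]) on the target to the same value on the neighbouring segment, so place is the feature that assimilates.
The conditioning segment sits to the left of the focus bar, meaning the trigger precedes the segment that changes — progressive assimilation.

progressive place assimilation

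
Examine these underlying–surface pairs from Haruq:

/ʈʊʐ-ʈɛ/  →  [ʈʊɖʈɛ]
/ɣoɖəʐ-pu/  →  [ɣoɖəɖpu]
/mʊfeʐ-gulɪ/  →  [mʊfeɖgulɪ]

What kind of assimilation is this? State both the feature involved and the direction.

The segment that alternates is /ʐ/, which surfaces as [ɖ] when adjacent to /ʈ/.
/ʐ/ is a fricative while /ʈ/ is a stop; the output [ɖ] is a stop, matching the trigger — so the feature that spreads is manner.
Place and voice are unchanged, so the assimilation is partial, not total.
Checking the remaining alternations: /ʐ/ → [ɖ] before /p/ (fricative → stop, matching a stop); /ʐ/ → [ɖ] before /g/ (fricative → stop, matching a stop) — only manner changes, and always toward the following segment.
Since the segment that changes precedes the conditioning segment, the assimilation is regressive.

regressive manner assimilation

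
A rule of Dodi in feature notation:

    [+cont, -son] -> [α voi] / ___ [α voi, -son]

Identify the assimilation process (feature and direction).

The shared variable α links the value of [voi] on the target to the same value on the neighbouring segment, so voicing is the feature that assimilates.
Since the environment is written after the underscore, the trigger follows the target; the direction is regressive.

regressive voicing assimilation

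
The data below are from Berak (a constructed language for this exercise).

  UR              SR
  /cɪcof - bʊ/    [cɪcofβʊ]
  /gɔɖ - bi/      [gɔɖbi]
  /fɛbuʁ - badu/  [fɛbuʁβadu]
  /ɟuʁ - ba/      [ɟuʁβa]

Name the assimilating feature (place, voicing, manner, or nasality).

The segment that alternates is /b/, which surfaces as [β] when adjacent to /f/.
/b/ is a stop while /f/ is a fricative; the output [β] is a fricative, matching the trigger — so the feature that spreads is manner.
Checking the remaining alternation: /b/ → [β] after /ʁ/ (stop → fricative, matching a fricative) — only manner changes, and always toward the preceding segment.
Nothing changes in [gɔɖbi]: there the adjacent consonants already agree in manner (/b/ and /ɖ/ are both stops), so this form is consistent with the same rule.

manner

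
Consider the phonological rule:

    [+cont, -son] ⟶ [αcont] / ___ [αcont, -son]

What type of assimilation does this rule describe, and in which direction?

regressive manner assimilation

The rule copies [cont] (continuancy) from the environment onto the target fricatives; since [±cont] encodes the stop/fricative manner contrast, the assimilating dimension is manner.
Since the environment is written after the underscore, the trigger follows the target; the direction is regressive.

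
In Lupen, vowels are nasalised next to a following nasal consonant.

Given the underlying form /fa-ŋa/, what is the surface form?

/a/ sits next to the nasal /ŋ/ and is therefore nasalised to [ã].

[fãŋa]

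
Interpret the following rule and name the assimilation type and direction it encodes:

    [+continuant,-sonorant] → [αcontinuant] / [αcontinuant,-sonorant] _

The rule copies [continuant] (continuancy) from the environment onto the target fricatives; since [±continuant] encodes the stop/fricative manner contrast, the assimilating dimension is manner.
Since the environment is written before the underscore, the trigger precedes the target; the direction is progressive.

progressive manner assimilation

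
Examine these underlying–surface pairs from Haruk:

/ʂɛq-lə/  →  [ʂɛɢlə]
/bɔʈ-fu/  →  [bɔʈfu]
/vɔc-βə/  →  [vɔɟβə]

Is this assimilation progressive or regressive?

regressive

Underlying /q/ is realised as [ɢ] next to /l/; /l/ itself does not change.
/q/ is voiceless while /l/ is voiced; the output [ɢ] is voiced, matching the trigger — so the feature that spreads is voicing.
Checking the remaining alternation: /c/ → [ɟ] before /β/ (voiceless → voiced, matching voiced) — only voicing changes, and always toward the following segment.
Nothing changes in [bɔʈfu]: there the adjacent consonants already agree in voicing (/ʈ/ and /f/ are both voiceless), so this form is consistent with the same rule.
Since the segment that changes precedes the conditioning segment, the assimilation is regressive.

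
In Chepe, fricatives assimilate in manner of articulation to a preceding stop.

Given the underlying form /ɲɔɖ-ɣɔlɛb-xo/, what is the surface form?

/ɣ/ is a voiced velar fricative. The preceding trigger /ɖ/ is a stop, so /ɣ/ must become a stop as well.
The voiced velar stop is [g], so /ɣ/ → [g].
The same rule applies at the second boundary: /x/ → [k] next to /b/.

[ɲɔɖgɔlɛbko]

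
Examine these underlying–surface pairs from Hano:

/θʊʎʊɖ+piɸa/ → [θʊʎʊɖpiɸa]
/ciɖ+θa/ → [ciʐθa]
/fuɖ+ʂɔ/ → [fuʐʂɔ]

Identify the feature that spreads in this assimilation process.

manner

Underlying /ɖ/ is realised as [ʐ] next to /θ/; /θ/ itself does not change.
/ɖ/ is a stop while /θ/ is a fricative; the output [ʐ] is a fricative, matching the trigger — so the feature that spreads is manner.
Checking the remaining alternation: /ɖ/ → [ʐ] before /ʂ/ (stop → fricative, matching a fricative) — only manner changes, and always toward the following segment.
Nothing changes in [θʊʎʊɖpiɸa]: there the adjacent consonants already agree in manner (/ɖ/ and /p/ are both stops), so this form is consistent with the same rule.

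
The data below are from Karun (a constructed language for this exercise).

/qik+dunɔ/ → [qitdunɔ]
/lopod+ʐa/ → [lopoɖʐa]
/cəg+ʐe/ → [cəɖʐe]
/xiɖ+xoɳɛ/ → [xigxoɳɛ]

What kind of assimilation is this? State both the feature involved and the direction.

The segment that alternates is /k/, which surfaces as [t] when adjacent to /d/.
The change velar → alveolar matches the place of the following /d/, identifying this as place assimilation.
Manner and voice are unchanged, so the assimilation is partial, not total.
The other alternating forms pattern the same way: /d/ → [ɖ] before /ʐ/ (alveolar → retroflex, matching retroflex); /g/ → [ɖ] before /ʐ/ (velar → retroflex, matching retroflex); /ɖ/ → [g] before /x/ (retroflex → velar, matching velar) — only place changes, and always toward the following segment.
The trigger is the following segment, so the direction is regressive (anticipatory).

regressive place assimilation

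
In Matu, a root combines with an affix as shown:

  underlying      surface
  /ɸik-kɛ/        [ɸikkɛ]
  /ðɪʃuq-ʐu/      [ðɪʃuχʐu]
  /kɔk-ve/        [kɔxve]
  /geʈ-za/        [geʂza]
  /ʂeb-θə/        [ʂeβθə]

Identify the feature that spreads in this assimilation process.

The segment that alternates is /q/, which surfaces as [χ] when adjacent to /ʐ/.
The change stop → fricative matches the manner of the following /ʐ/, identifying this as manner assimilation.
The same holds elsewhere in the data: /k/ → [x] before /v/ (stop → fricative, matching a fricative); /ʈ/ → [ʂ] before /z/ (stop → fricative, matching a fricative); /b/ → [β] before /θ/ (stop → fricative, matching a fricative) — only manner changes, and always toward the following segment.
No alternation appears in [ɸikkɛ]: there the adjacent consonants already agree in manner (/k/ and /k/ are both stops), so this form is consistent with the same rule.

manner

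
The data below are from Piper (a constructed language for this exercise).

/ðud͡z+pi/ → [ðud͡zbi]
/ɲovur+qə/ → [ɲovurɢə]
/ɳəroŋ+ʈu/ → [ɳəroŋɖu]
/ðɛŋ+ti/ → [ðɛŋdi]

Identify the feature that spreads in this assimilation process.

voicing

Comparing underlying and surface forms, /p/ → [b] is the alternation; the neighbouring /d͡z/ is constant.
The change voiceless → voiced matches the voicing of the preceding /d͡z/, identifying this as voicing assimilation.
The other alternating forms pattern the same way: /q/ → [ɢ] after /r/ (voiceless → voiced, matching voiced); /ʈ/ → [ɖ] after /ŋ/ (voiceless → voiced, matching voiced); /t/ → [d] after /ŋ/ (voiceless → voiced, matching voiced) — only voicing changes, and always toward the preceding segment.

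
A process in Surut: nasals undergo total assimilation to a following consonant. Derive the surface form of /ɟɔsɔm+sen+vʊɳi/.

/m/ is the segment targeted by the rule; it sits immediately before /s/, so it assimilates completely and surfaces as [s].
At the second juncture, /n/ likewise becomes [v] adjacent to /v/.

[ɟɔsɔssevvʊɳi]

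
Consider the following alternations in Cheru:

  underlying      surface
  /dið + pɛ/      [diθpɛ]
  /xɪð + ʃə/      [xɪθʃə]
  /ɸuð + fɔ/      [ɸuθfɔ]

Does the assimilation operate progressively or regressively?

regressive

Comparing underlying and surface forms, /ð/ → [θ] is the alternation; the neighbouring /p/ is constant.
The change voiced → voiceless matches the voicing of the following /p/, identifying this as voicing assimilation.
The other alternating forms pattern the same way: /ð/ → [θ] before /ʃ/ (voiced → voiceless, matching voiceless); /ð/ → [θ] before /f/ (voiced → voiceless, matching voiceless) — only voicing changes, and always toward the following segment.
Since the segment that changes precedes the conditioning segment, the assimilation is regressive.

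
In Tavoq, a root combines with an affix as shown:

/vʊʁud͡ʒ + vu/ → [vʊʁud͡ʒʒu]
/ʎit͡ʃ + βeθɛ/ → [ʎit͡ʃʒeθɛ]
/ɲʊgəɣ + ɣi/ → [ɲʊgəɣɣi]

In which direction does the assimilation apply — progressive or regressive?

Comparing underlying and surface forms, /v/ → [ʒ] is the alternation; the neighbouring /d͡ʒ/ is constant.
The change labiodental → postalveolar matches the place of the preceding /d͡ʒ/, identifying this as place assimilation.
The same holds elsewhere in the data: /β/ → [ʒ] after /t͡ʃ/ (bilabial → postalveolar, matching postalveolar) — only place changes, and always toward the preceding segment.
Nothing changes in [ɲʊgəɣɣi]: there the adjacent consonants already agree in place (/ɣ/ and /ɣ/ are both velar), so this form is consistent with the same rule.
The trigger is the preceding segment, so the direction is progressive (perseverative).

progressive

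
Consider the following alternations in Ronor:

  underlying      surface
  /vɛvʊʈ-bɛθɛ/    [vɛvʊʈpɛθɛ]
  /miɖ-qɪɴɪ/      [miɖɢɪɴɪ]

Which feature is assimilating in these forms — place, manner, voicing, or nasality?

voicing

The segment that alternates is /b/, which surfaces as [p] when adjacent to /ʈ/.
/b/ is voiced while /ʈ/ is voiceless; the output [p] is voiceless, matching the trigger — so the feature that spreads is voicing.
The other alternating form patterns the same way: /q/ → [ɢ] after /ɖ/ (voiceless → voiced, matching voiced) — only voicing changes, and always toward the preceding segment.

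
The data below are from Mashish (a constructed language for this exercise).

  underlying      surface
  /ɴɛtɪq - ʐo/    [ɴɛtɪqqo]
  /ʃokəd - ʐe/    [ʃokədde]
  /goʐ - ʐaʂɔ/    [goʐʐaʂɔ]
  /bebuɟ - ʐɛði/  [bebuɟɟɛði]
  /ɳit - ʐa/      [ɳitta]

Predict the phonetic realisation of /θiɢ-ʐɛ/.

The data show progressive total assimilation (/ʐ/ → [q] after /q/; /ʐ/ → [d] after /d/; /ʐ/ → [ɟ] after /ɟ/; /ʐ/ → [t] after /t/): in every case the target segment becomes identical to its preceding neighbour, copying more than a single feature.
In [goʐʐaʂɔ] the two consonants at the boundary are already identical (/ʐ/ + /ʐ/), so the rule applies vacuously and nothing changes.
/ʐ/ is the segment targeted by the rule; it sits immediately after /ɢ/, so it assimilates completely and surfaces as [ɢ].

[θiɢɢɛ]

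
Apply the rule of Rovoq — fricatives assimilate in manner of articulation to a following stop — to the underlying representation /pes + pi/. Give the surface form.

The rule targets /s/ (voiceless alveolar fricative), which sits before the trigger /p/ (stop).
Changing only its manner to stop gives [t] — the voiceless alveolar stop.

[petpi]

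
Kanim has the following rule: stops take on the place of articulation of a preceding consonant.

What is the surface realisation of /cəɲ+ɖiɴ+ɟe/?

The rule targets /ɖ/ (voiced retroflex stop), which sits after the trigger /ɲ/ (palatal).
The voiced palatal stop is [ɟ], so /ɖ/ → [ɟ].
At the second juncture, /ɟ/ likewise becomes [ɢ] adjacent to /ɴ/.

[cəɲɟiɴɢe]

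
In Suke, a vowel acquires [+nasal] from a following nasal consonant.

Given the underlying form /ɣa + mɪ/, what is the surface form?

[ɣãmɪ]

/a/ sits next to the nasal /m/ and is therefore nasalised to [ã].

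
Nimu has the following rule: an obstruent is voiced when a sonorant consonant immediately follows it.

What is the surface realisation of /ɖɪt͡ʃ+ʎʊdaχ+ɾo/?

The rule targets /t͡ʃ/ (voiceless postalveolar affricate), which sits before the trigger /ʎ/ (voiced).
A voiced postalveolar affricate is [d͡ʒ], so the surface segment is [d͡ʒ].
At the second juncture, /χ/ likewise becomes [ʁ] adjacent to /ɾ/.

[ɖɪd͡ʒʎʊdaʁɾo]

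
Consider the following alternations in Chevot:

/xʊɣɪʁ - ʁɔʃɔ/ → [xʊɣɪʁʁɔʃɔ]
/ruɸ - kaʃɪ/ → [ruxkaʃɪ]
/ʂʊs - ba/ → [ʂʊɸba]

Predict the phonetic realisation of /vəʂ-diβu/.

[vəsdiβu]

The data show regressive place assimilation: /ɸ/ → [x] before /k/; /s/ → [ɸ] before /b/. In each pair only place changes, matching the following consonant, while manner and voice stay constant.
Nothing changes in [xʊɣɪʁʁɔʃɔ]: there the adjacent consonants already agree in place (/ʁ/ and /ʁ/ are both uvular), so this form is consistent with the same rule.
The rule targets /ʂ/ (voiceless retroflex fricative), which sits before the trigger /d/ (alveolar).
A voiceless alveolar fricative is [s], so the surface segment is [s].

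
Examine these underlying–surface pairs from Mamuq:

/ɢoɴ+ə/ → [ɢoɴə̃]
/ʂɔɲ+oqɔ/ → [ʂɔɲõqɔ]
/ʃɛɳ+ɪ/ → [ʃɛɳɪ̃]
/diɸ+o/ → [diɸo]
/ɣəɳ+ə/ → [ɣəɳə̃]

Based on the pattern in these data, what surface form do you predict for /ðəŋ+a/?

[ðəŋã]

The data show progressive nasality assimilation (vowel nasalisation): /ə/ → [ə̃] after /ɴ/; /o/ → [õ] after /ɲ/; /ɪ/ → [ɪ̃] after /ɳ/; /ə/ → [ə̃] after /ɳ/ — a vowel is nasalised by an immediately preceding nasal consonant.
No change occurs in [diɸo] because the vowel at the boundary is adjacent to an oral consonant, not a nasal (/o/ next to /ɸ/).
/a/ sits next to the nasal /ŋ/ and is therefore nasalised to [ã].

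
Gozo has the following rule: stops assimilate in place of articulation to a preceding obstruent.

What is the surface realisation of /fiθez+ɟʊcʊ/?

[fiθezdʊcʊ]

/ɟ/ is a voiced palatal stop. The preceding trigger /z/ is alveolar, so /ɟ/ must become alveolar as well.
A voiced alveolar stop is [d], so the surface segment is [d].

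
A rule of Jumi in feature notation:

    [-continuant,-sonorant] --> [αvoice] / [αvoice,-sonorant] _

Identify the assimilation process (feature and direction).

progressive voicing assimilation

The rule copies [voice] from the environment onto the target, so the assimilating feature is voicing.
The conditioning segment sits to the left of the focus bar, meaning the trigger precedes the segment that changes — progressive assimilation.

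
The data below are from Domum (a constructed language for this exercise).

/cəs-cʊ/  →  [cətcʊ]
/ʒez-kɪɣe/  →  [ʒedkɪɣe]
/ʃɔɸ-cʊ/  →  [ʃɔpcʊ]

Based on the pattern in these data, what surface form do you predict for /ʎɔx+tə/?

[ʎɔktə]

The data show regressive manner assimilation: /s/ → [t] before /c/; /z/ → [d] before /k/; /ɸ/ → [p] before /c/. In each pair only manner changes, matching the following consonant, while place and voice stay constant.
The rule targets /x/ (voiceless velar fricative), which sits before the trigger /t/ (stop).
Changing only its manner to stop gives [k] — the voiceless velar stop.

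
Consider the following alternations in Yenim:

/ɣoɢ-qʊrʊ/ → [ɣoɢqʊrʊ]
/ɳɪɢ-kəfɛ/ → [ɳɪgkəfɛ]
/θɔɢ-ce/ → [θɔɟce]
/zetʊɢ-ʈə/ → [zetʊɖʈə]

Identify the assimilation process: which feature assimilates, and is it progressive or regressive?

The segment that alternates is /ɢ/, which surfaces as [g] when adjacent to /k/.
/ɢ/ is uvular while /k/ is velar; the output [g] is velar, matching the trigger — so the feature that spreads is place.
Manner and voice are unchanged, so the assimilation is partial, not total.
The same holds elsewhere in the data: /ɢ/ → [ɟ] before /c/ (uvular → palatal, matching palatal); /ɢ/ → [ɖ] before /ʈ/ (uvular → retroflex, matching retroflex) — only place changes, and always toward the following segment.
No alternation appears in [ɣoɢqʊrʊ]: there the adjacent consonants already agree in place (/ɢ/ and /q/ are both uvular), so this form is consistent with the same rule.
The trigger is the following segment, so the direction is regressive (anticipatory).

regressive place assimilation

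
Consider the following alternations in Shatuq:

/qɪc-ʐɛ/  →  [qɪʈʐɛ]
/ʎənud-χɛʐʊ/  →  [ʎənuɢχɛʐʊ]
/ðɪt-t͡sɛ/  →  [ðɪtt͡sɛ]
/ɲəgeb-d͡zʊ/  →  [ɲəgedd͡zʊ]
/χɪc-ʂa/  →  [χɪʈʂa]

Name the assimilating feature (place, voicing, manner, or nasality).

place

Underlying /c/ is realised as [ʈ] next to /ʐ/; /ʐ/ itself does not change.
The change palatal → retroflex matches the place of the following /ʐ/, identifying this as place assimilation.
The other alternating forms pattern the same way: /d/ → [ɢ] before /χ/ (alveolar → uvular, matching uvular); /b/ → [d] before /d͡z/ (bilabial → alveolar, matching alveolar); /c/ → [ʈ] before /ʂ/ (palatal → retroflex, matching retroflex) — only place changes, and always toward the following segment.
No alternation appears in [ðɪtt͡sɛ]: there the adjacent consonants already agree in place (/t/ and /t͡s/ are both alveolar), so this form is consistent with the same rule.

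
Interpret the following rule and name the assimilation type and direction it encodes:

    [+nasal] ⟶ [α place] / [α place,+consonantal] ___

progressive place assimilation

The shared variable α links the value of the place features (abbreviated [place]) on the target to the same value on the neighbouring segment, so place is the feature that assimilates.
The conditioning segment sits to the left of the focus bar, meaning the trigger precedes the segment that changes — progressive assimilation.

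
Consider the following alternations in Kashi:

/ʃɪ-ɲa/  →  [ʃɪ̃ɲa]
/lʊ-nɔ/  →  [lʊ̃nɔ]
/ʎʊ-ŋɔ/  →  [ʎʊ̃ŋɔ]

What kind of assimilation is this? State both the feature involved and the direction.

The vowel /ɪ/ surfaces as nasalised [ɪ̃] next to the following nasal /ɲ/ — it has acquired the [+nasal] feature of its neighbour.
The other forms show the same pattern: /ʊ/ → [ʊ̃] before /n/; /ʊ/ → [ʊ̃] before /ŋ/ — each time a vowel is nasalised next to a following nasal.
Because the conditioning nasal is to the right of the vowel that changes, the process is regressive (anticipatory).

regressive nasality assimilation (vowel nasalisation)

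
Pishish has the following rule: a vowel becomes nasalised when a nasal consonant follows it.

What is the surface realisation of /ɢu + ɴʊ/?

The vowel /u/ is adjacent to the following nasal /ɴ/, so it acquires [+nasal] and surfaces as [ũ].

[ɢũɴʊ]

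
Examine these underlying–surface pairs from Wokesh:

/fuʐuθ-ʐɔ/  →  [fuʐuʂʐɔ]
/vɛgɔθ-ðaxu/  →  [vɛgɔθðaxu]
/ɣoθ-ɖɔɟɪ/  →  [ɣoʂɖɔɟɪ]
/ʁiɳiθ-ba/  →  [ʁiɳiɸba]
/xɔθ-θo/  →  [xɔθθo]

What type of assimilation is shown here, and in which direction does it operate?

The segment that alternates is /θ/, which surfaces as [ʂ] when adjacent to /ʐ/.
/θ/ is dental while /ʐ/ is retroflex; the output [ʂ] is retroflex, matching the trigger — so the feature that spreads is place.
Manner and voice are unchanged, so the assimilation is partial, not total.
Checking the remaining alternations: /θ/ → [ʂ] before /ɖ/ (dental → retroflex, matching retroflex); /θ/ → [ɸ] before /b/ (dental → bilabial, matching bilabial) — only place changes, and always toward the following segment.
Nothing changes in [vɛgɔθðaxu], [xɔθθo]: there the adjacent consonants already agree in place (/θ/ and /ð/ are both dental; /θ/ and /θ/ are both dental), so these forms are consistent with the same rule.
Since the segment that changes precedes the conditioning segment, the assimilation is regressive.

regressive place assimilation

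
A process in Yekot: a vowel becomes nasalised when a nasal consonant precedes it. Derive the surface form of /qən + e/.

The vowel /e/ is adjacent to the preceding nasal /n/, so it acquires [+nasal] and surfaces as [ẽ].

[qənẽ]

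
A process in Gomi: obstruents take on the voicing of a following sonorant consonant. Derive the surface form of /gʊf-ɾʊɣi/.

[gʊvɾʊɣi]

The rule targets /f/ (voiceless labiodental fricative), which sits before the trigger /ɾ/ (voiced).
A voiced labiodental fricative is [v], so the surface segment is [v].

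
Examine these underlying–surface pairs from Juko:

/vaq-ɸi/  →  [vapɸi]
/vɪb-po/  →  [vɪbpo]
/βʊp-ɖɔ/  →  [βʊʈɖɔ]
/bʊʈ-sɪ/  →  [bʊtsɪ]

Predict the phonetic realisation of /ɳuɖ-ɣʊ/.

[ɳugɣʊ]

The data show regressive place assimilation: /q/ → [p] before /ɸ/; /p/ → [ʈ] before /ɖ/; /ʈ/ → [t] before /s/. In each pair only place changes, matching the following consonant, while manner and voice stay constant.
Nothing changes in [vɪbpo]: there the adjacent consonants already agree in place (/b/ and /p/ are both bilabial), so this form is consistent with the same rule.
/ɖ/ is a voiced retroflex stop. The following trigger /ɣ/ is velar, so /ɖ/ must become velar as well.
The voiced velar stop is [g], so /ɖ/ → [g].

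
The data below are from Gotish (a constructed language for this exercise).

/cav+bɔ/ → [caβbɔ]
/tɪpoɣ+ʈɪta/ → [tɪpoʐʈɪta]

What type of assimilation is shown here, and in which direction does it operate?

regressive place assimilation

Comparing underlying and surface forms, /v/ → [β] is the alternation; the neighbouring /b/ is constant.
The change labiodental → bilabial matches the place of the following /b/, identifying this as place assimilation.
Manner and voice are unchanged, so the assimilation is partial, not total.
Checking the remaining alternation: /ɣ/ → [ʐ] before /ʈ/ (velar → retroflex, matching retroflex) — only place changes, and always toward the following segment.
Since the segment that changes precedes the conditioning segment, the assimilation is regressive.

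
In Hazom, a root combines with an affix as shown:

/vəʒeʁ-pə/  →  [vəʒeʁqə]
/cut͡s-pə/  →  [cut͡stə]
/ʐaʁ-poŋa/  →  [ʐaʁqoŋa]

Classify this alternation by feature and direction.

The segment that alternates is /p/, which surfaces as [q] when adjacent to /ʁ/.
/p/ is bilabial while /ʁ/ is uvular; the output [q] is uvular, matching the trigger — so the feature that spreads is place.
Manner and voice are unchanged, so the assimilation is partial, not total.
Checking the remaining alternation: /p/ → [t] after /t͡s/ (bilabial → alveolar, matching alveolar) — only place changes, and always toward the preceding segment.
Since the segment that changes follows the conditioning segment, the assimilation is progressive.

progressive place assimilation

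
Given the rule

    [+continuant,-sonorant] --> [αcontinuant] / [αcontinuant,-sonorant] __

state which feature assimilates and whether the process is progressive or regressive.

The rule copies [continuant] (continuancy) from the environment onto the target fricatives; since [±continuant] encodes the stop/fricative manner contrast, the assimilating dimension is manner.
Since the environment is written before the underscore, the trigger precedes the target; the direction is progressive.

progressive manner assimilation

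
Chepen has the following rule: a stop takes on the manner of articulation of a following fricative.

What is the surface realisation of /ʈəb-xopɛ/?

[ʈəβxopɛ]

/b/ is a voiced bilabial stop. The following trigger /x/ is a fricative, so /b/ must become a fricative as well.
A voiced bilabial fricative is [β], so the surface segment is [β].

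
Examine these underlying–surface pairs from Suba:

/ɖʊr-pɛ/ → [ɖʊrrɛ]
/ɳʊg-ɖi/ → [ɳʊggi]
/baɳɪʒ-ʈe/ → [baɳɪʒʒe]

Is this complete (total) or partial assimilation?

total assimilation

Comparing underlying and surface forms, /p/ → [r] is the alternation; the neighbouring /r/ is constant.
The output [r] is identical to the trigger /r/ — every feature (place, manner, voicing) has been copied — so this is total assimilation.
The remaining alternations confirm this: /ɖ/ → [g] after /g/; /ʈ/ → [ʒ] after /ʒ/ — in each case the output is a copy of the preceding consonant.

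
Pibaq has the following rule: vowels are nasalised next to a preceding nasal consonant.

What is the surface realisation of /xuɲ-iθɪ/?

[xuɲĩθɪ]

The vowel /i/ is adjacent to the preceding nasal /ɲ/, so it acquires [+nasal] and surfaces as [ĩ].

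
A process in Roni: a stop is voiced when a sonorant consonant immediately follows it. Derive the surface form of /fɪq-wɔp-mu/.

[fɪɢwɔbmu]

/q/ is a voiceless uvular stop. The following trigger /w/ is voiced, so /q/ must become voiced as well.
The voiced uvular stop is [ɢ], so /q/ → [ɢ].
The same rule applies at the second boundary: /p/ → [b] next to /m/.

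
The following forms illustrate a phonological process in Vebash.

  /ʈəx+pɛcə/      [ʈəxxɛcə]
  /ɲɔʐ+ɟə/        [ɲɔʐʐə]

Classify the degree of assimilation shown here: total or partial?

total assimilation

Comparing underlying and surface forms, /p/ → [x] is the alternation; the neighbouring /x/ is constant.
The output [x] is identical to the trigger /x/ — every feature (place, manner, voicing) has been copied — so this is total assimilation.
The remaining alternation confirms this: /ɟ/ → [ʐ] after /ʐ/ — in each case the output is a copy of the preceding consonant.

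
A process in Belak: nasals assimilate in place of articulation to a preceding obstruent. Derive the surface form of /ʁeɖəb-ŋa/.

The rule targets /ŋ/ (voiced velar nasal), which sits after the trigger /b/ (bilabial).
The voiced bilabial nasal is [m], so /ŋ/ → [m].

[ʁeɖəbma]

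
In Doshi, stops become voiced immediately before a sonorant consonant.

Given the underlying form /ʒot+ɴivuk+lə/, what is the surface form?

/t/ is a voiceless alveolar stop. The following trigger /ɴ/ is voiced, so /t/ must become voiced as well.
A voiced alveolar stop is [d], so the surface segment is [d].
The same rule applies at the second boundary: /k/ → [g] next to /l/.

[ʒodɴivuglə]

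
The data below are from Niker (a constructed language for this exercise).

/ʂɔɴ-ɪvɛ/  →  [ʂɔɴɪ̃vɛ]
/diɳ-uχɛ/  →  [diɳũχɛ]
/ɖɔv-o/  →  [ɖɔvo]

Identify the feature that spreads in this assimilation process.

The vowel /ɪ/ surfaces as nasalised [ɪ̃] next to the preceding nasal /ɴ/ — it has acquired the [+nasal] feature of its neighbour.
The other form shows the same pattern: /u/ → [ũ] after /ɳ/ — each time a vowel is nasalised next to a preceding nasal.
No change occurs in [ɖɔvo] because the vowel at the boundary is adjacent to an oral consonant, not a nasal (/o/ next to /v/).

nasality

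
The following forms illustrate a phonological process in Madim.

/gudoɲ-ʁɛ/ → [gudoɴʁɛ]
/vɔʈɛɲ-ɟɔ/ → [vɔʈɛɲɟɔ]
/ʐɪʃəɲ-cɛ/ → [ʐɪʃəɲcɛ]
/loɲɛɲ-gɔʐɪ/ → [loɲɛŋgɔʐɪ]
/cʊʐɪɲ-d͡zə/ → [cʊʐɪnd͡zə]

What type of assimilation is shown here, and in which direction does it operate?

Comparing underlying and surface forms, /ɲ/ → [ɴ] is the alternation; the neighbouring /ʁ/ is constant.
The change palatal → uvular matches the place of the following /ʁ/, identifying this as place assimilation.
Manner and voice are unchanged, so the assimilation is partial, not total.
Checking the remaining alternations: /ɲ/ → [ŋ] before /g/ (palatal → velar, matching velar); /ɲ/ → [n] before /d͡z/ (palatal → alveolar, matching alveolar) — only place changes, and always toward the following segment.
No alternation appears in [vɔʈɛɲɟɔ], [ʐɪʃəɲcɛ]: there the adjacent consonants already agree in place (/ɲ/ and /ɟ/ are both palatal; /ɲ/ and /c/ are both palatal), so these forms are consistent with the same rule.
Since the segment that changes precedes the conditioning segment, the assimilation is regressive.

regressive place assimilation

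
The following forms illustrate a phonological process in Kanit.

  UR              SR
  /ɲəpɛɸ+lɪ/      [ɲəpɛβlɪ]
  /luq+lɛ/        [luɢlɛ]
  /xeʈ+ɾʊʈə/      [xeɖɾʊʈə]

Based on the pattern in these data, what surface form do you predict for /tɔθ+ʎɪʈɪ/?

The data show regressive voicing assimilation: /ɸ/ → [β] before /l/; /q/ → [ɢ] before /l/; /ʈ/ → [ɖ] before /ɾ/. In each pair only voicing changes, matching the following consonant, while place and manner stay constant.
/θ/ is a voiceless dental fricative. The following trigger /ʎ/ is voiced, so /θ/ must become voiced as well.
A voiced dental fricative is [ð], so the surface segment is [ð].

[tɔðʎɪʈɪ]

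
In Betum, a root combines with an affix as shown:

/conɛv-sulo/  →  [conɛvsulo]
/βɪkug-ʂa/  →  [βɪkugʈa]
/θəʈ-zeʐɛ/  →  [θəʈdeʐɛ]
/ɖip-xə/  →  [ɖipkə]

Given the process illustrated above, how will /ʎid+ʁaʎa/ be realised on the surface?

[ʎidɢaʎa]

The data show progressive manner assimilation: /ʂ/ → [ʈ] after /g/; /z/ → [d] after /ʈ/; /x/ → [k] after /p/. In each pair only manner changes, matching the preceding consonant, while place and voice stay constant.
No alternation appears in [conɛvsulo]: there the adjacent consonants already agree in manner (/s/ and /v/ are both fricatives), so this form is consistent with the same rule.
The rule targets /ʁ/ (voiced uvular fricative), which sits after the trigger /d/ (stop).
Changing only its manner to stop gives [ɢ] — the voiced uvular stop.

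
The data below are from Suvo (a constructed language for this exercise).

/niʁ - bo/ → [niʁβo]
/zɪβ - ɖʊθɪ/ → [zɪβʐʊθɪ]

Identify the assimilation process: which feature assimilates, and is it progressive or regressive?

progressive manner assimilation

The segment that alternates is /b/, which surfaces as [β] when adjacent to /ʁ/.
/b/ is a stop while /ʁ/ is a fricative; the output [β] is a fricative, matching the trigger — so the feature that spreads is manner.
Place and voice are unchanged, so the assimilation is partial, not total.
The same holds elsewhere in the data: /ɖ/ → [ʐ] after /β/ (stop → fricative, matching a fricative) — only manner changes, and always toward the preceding segment.
Since the segment that changes follows the conditioning segment, the assimilation is progressive.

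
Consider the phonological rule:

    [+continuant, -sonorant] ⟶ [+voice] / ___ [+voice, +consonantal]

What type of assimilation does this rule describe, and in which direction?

regressive voicing assimilation

The structural change is [+voice], and the conditioning segment [+voice, +consonantal] (a voiced consonant) is itself voiced, so the target comes to share the voicing of its neighbour — voicing assimilation.
Since the environment is written after the underscore, the trigger follows the target; the direction is regressive.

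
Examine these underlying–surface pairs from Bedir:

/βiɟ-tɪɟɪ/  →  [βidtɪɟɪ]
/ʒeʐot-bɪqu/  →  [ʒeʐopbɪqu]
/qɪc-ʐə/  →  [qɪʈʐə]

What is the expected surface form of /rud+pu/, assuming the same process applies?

The data show regressive place assimilation: /ɟ/ → [d] before /t/; /t/ → [p] before /b/; /c/ → [ʈ] before /ʐ/. In each pair only place changes, matching the following consonant, while manner and voice stay constant.
The rule targets /d/ (voiced alveolar stop), which sits before the trigger /p/ (bilabial).
A voiced bilabial stop is [b], so the surface segment is [b].

[rubpu]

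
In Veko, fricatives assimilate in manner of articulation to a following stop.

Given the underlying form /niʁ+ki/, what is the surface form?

The rule targets /ʁ/ (voiced uvular fricative), which sits before the trigger /k/ (stop).
A voiced uvular stop is [ɢ], so the surface segment is [ɢ].

[niɢki]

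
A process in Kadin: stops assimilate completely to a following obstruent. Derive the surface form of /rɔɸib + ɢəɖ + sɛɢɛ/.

[rɔɸiɢɢəssɛɢɛ]

/b/ is the segment targeted by the rule; it sits immediately before /ɢ/, so it assimilates completely and surfaces as [ɢ].
At the second juncture, /ɖ/ likewise becomes [s] adjacent to /s/.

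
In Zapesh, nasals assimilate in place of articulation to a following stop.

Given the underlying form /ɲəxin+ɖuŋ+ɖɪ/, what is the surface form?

/n/ is a voiced alveolar nasal. The following trigger /ɖ/ is retroflex, so /n/ must become retroflex as well.
Changing only its place to retroflex gives [ɳ] — the voiced retroflex nasal.
The same rule applies at the second boundary: /ŋ/ → [ɳ] next to /ɖ/.

[ɲəxiɳɖuɳɖɪ]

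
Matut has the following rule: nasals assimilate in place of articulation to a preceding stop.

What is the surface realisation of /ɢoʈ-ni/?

The rule targets /n/ (voiced alveolar nasal), which sits after the trigger /ʈ/ (retroflex).
A voiced retroflex nasal is [ɳ], so the surface segment is [ɳ].

[ɢoʈɳi]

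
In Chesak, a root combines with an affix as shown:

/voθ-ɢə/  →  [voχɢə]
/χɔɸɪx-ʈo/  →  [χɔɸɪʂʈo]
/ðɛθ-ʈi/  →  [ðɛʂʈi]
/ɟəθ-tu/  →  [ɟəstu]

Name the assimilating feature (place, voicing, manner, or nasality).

The segment that alternates is /θ/, which surfaces as [χ] when adjacent to /ɢ/.
The change dental → uvular matches the place of the following /ɢ/, identifying this as place assimilation.
Checking the remaining alternations: /x/ → [ʂ] before /ʈ/ (velar → retroflex, matching retroflex); /θ/ → [ʂ] before /ʈ/ (dental → retroflex, matching retroflex); /θ/ → [s] before /t/ (dental → alveolar, matching alveolar) — only place changes, and always toward the following segment.

place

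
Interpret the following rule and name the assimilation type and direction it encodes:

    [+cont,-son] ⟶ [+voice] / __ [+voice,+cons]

The structural change is [+voice], and the conditioning segment [+voice,+cons] (a voiced consonant) is itself voiced, so the target comes to share the voicing of its neighbour — voicing assimilation.
The conditioning segment sits to the right of the focus bar, meaning the trigger follows the segment that changes — regressive assimilation.

regressive voicing assimilation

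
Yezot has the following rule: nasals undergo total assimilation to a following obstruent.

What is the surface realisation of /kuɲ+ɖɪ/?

[kuɖɖɪ]

/ɲ/ is the segment targeted by the rule; it sits immediately before /ɖ/, so it assimilates completely and surfaces as [ɖ].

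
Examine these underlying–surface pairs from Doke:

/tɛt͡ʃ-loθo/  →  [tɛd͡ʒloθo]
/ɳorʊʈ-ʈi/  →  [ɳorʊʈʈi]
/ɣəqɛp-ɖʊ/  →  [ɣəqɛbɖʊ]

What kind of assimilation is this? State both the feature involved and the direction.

The segment that alternates is /t͡ʃ/, which surfaces as [d͡ʒ] when adjacent to /l/.
/t͡ʃ/ is voiceless while /l/ is voiced; the output [d͡ʒ] is voiced, matching the trigger — so the feature that spreads is voicing.
Place and manner are unchanged, so the assimilation is partial, not total.
The same holds elsewhere in the data: /p/ → [b] before /ɖ/ (voiceless → voiced, matching voiced) — only voicing changes, and always toward the following segment.
No alternation appears in [ɳorʊʈʈi]: there the adjacent consonants already agree in voicing (/ʈ/ and /ʈ/ are both voiceless), so this form is consistent with the same rule.
The trigger is the following segment, so the direction is regressive (anticipatory).

regressive voicing assimilation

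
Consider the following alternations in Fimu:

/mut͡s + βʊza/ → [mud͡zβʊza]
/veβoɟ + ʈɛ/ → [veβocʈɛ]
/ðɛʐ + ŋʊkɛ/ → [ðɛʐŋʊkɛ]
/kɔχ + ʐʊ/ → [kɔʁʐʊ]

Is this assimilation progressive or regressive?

Comparing underlying and surface forms, /t͡s/ → [d͡z] is the alternation; the neighbouring /β/ is constant.
/t͡s/ is voiceless while /β/ is voiced; the output [d͡z] is voiced, matching the trigger — so the feature that spreads is voicing.
The same holds elsewhere in the data: /ɟ/ → [c] before /ʈ/ (voiced → voiceless, matching voiceless); /χ/ → [ʁ] before /ʐ/ (voiceless → voiced, matching voiced) — only voicing changes, and always toward the following segment.
No alternation appears in [ðɛʐŋʊkɛ]: there the adjacent consonants already agree in voicing (/ʐ/ and /ŋ/ are both voiced), so this form is consistent with the same rule.
The trigger is the following segment, so the direction is regressive (anticipatory).

regressive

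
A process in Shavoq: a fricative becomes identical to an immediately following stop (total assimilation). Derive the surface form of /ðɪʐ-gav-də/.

/ʐ/ is the segment targeted by the rule; it sits immediately before /g/, so it assimilates completely and surfaces as [g].
At the second juncture, /v/ likewise becomes [d] adjacent to /d/.

[ðɪggaddə]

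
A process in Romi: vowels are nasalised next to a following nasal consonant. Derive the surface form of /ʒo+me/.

/o/ sits next to the nasal /m/ and is therefore nasalised to [õ].

[ʒõme]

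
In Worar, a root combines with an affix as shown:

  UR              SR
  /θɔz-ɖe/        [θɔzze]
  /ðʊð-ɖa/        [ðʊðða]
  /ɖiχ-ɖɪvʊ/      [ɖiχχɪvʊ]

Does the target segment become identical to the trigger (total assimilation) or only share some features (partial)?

The segment that alternates is /ɖ/, which surfaces as [z] when adjacent to /z/.
The output [z] is identical to the trigger /z/ — every feature (place, manner, voicing) has been copied — so this is total assimilation.
The other forms behave the same way: /ɖ/ → [ð] after /ð/; /ɖ/ → [χ] after /χ/ — in each case the output is a copy of the preceding consonant.

total assimilation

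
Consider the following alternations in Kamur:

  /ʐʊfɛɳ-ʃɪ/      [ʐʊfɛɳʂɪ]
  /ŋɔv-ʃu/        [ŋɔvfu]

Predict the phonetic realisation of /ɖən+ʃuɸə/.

[ɖənsuɸə]

The data show progressive place assimilation: /ʃ/ → [ʂ] after /ɳ/; /ʃ/ → [f] after /v/. In each pair only place changes, matching the preceding consonant, while manner and voice stay constant.
The rule targets /ʃ/ (voiceless postalveolar fricative), which sits after the trigger /n/ (alveolar).
The voiceless alveolar fricative is [s], so /ʃ/ → [s].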